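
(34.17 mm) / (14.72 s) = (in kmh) 0.008357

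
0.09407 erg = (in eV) 5.871e+10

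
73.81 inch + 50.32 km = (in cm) 5.032e+06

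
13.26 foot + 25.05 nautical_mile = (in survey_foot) 1.522e+05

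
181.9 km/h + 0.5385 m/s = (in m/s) 51.07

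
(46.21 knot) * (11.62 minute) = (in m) 1.657e+04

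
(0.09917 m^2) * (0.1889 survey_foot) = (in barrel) 0.03591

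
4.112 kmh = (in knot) 2.22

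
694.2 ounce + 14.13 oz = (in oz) 708.3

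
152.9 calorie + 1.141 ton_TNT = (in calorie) 1.141e+09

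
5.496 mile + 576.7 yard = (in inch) 3.69e+05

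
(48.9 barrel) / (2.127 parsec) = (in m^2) 1.185e-16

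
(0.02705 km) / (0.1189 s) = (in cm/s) 2.275e+04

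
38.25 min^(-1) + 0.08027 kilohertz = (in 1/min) 4854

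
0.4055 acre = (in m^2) 1641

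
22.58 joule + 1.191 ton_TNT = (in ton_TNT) 1.191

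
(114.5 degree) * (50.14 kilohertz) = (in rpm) 9.568e+05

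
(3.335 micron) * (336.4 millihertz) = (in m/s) 1.122e-06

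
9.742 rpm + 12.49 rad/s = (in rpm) 129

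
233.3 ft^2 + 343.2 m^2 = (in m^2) 364.9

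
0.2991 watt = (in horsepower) 0.0004011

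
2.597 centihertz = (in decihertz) 0.2597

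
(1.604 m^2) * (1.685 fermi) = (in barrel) 1.7e-14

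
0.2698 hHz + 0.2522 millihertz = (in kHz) 0.02698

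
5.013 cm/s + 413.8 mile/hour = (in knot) 359.7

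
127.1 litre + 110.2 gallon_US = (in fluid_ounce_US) 1.84e+04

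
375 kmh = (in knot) 202.5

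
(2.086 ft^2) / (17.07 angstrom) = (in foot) 3.725e+08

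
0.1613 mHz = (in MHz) 1.613e-10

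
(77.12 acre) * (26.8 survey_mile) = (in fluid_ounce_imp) 4.738e+14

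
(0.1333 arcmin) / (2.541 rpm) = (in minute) 2.429e-06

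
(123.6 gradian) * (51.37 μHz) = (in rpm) 0.0009524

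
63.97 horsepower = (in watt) 4.77e+04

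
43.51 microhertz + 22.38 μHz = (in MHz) 6.589e-11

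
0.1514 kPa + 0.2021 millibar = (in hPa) 1.716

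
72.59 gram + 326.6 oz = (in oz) 329.2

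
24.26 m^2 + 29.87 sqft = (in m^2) 27.04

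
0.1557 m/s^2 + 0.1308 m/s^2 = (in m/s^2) 0.2865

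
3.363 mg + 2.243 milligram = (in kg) 5.606e-06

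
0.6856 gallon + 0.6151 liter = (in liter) 3.21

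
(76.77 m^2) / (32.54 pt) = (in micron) 6.688e+09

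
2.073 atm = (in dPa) 2.1e+06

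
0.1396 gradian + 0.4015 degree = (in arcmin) 31.63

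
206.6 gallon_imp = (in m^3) 0.9392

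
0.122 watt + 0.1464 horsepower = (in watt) 109.3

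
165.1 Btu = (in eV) 1.087e+24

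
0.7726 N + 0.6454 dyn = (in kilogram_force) 0.07878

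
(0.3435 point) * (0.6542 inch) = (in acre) 4.976e-10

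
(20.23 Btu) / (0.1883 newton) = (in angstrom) 1.133e+15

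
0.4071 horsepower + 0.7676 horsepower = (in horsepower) 1.175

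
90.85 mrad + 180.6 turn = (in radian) 1135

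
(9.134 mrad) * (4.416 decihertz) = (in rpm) 0.03852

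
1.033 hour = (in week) 0.006149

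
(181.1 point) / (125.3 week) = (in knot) 1.639e-09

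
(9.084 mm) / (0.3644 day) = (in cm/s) 2.885e-05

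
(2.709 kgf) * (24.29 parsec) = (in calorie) 4.759e+18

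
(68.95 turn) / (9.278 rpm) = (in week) 0.0007373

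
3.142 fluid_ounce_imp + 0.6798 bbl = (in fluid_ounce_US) 3658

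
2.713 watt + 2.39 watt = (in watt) 5.103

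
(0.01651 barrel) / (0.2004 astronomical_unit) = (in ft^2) 9.424e-13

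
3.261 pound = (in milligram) 1.479e+06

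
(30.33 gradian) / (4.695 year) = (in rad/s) 3.218e-09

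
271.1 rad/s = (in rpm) 2589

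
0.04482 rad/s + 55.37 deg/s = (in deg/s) 57.94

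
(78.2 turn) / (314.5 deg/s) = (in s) 89.51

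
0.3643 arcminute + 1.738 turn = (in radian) 10.92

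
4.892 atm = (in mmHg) 3718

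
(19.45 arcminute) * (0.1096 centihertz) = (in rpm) 5.921e-05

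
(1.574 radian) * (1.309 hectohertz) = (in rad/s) 206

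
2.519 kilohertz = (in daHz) 251.9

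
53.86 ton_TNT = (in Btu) 2.136e+08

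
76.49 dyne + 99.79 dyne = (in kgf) 0.0001798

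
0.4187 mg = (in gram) 0.0004187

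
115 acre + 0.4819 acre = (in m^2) 4.673e+05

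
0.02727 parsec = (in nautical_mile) 4.544e+11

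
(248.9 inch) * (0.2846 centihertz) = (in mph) 0.04025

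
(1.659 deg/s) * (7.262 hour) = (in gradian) 4.819e+04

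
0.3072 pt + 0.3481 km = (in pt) 9.867e+05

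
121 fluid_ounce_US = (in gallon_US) 0.9453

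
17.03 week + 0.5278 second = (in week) 17.03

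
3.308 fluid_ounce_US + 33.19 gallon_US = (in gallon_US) 33.22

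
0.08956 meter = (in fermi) 8.956e+13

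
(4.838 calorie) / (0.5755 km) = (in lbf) 0.007907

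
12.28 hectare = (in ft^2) 1.322e+06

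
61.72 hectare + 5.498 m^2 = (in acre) 152.5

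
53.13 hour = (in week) 0.3162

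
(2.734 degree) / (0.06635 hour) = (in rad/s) 0.0001998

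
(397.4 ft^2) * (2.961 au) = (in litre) 1.635e+16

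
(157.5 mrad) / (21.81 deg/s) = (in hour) 0.0001149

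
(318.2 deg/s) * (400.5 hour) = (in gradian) 5.098e+08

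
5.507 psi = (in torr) 284.8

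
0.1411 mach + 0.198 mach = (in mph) 258.3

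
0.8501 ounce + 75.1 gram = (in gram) 99.2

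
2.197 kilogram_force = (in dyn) 2.155e+06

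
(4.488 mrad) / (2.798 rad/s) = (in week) 2.652e-09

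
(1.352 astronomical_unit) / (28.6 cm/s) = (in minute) 1.179e+10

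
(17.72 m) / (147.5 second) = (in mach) 0.0003528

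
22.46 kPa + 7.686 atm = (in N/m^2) 8.012e+05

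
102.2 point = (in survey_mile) 2.24e-05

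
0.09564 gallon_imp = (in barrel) 0.002735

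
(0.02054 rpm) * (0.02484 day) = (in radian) 4.616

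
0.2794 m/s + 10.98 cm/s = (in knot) 0.7565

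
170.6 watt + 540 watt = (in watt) 710.6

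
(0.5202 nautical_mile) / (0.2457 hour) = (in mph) 2.436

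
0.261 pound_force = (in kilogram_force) 0.1184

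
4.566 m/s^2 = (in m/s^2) 4.566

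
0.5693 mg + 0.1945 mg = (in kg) 7.638e-07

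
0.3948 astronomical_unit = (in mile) 3.67e+07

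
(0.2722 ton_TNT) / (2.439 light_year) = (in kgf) 5.033e-09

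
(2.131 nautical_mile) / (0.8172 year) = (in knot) 0.0002977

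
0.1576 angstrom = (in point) 4.467e-08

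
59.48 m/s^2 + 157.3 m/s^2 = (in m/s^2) 216.8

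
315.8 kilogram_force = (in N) 3097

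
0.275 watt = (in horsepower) 0.0003688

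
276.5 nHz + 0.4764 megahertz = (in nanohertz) 4.764e+14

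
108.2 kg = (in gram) 1.082e+05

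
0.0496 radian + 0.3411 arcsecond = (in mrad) 49.6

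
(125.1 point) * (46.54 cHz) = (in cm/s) 2.054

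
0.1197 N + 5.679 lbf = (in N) 25.38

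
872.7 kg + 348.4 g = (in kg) 873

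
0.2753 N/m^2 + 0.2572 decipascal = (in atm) 2.971e-06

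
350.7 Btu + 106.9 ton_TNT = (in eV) 2.792e+30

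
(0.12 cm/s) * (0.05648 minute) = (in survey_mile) 2.527e-06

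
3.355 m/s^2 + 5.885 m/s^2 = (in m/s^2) 9.24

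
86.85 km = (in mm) 8.685e+07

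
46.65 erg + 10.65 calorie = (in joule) 44.56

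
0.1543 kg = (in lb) 0.3402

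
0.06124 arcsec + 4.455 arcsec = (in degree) 0.001255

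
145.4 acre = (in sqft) 6.334e+06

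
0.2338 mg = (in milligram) 0.2338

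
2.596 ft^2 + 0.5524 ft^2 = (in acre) 7.228e-05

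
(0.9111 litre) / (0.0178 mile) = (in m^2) 3.181e-05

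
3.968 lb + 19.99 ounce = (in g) 2367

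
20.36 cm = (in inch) 8.016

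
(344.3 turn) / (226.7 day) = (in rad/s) 0.0001104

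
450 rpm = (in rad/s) 47.12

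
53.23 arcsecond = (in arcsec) 53.23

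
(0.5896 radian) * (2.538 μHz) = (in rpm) 1.429e-05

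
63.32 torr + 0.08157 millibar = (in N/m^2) 8450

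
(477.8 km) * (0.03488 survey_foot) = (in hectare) 0.508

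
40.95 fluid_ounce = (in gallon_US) 0.3199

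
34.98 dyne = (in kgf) 3.567e-05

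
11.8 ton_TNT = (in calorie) 1.18e+10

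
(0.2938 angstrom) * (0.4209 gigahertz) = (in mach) 3.632e-05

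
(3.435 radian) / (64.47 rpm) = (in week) 8.413e-07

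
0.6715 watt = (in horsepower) 0.0009005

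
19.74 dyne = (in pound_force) 4.438e-05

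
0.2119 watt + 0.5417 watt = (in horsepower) 0.001011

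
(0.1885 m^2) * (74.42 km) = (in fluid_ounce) 4.743e+08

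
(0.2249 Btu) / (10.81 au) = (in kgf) 1.496e-11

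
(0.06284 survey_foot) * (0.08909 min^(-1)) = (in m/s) 2.844e-05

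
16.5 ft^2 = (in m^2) 1.533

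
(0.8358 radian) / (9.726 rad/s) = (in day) 9.946e-07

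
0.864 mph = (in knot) 0.7508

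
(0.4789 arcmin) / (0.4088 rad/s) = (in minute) 5.679e-06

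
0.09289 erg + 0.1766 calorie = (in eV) 4.612e+18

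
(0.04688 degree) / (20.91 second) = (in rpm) 0.0003737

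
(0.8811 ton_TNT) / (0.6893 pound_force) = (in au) 0.008037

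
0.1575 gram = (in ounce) 0.005556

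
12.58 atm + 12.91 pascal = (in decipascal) 1.275e+07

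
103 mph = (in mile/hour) 103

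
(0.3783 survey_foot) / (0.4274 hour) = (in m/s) 7.494e-05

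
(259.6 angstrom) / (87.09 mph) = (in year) 2.114e-17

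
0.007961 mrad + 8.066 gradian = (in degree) 7.26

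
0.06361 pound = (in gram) 28.85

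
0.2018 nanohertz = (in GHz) 2.018e-19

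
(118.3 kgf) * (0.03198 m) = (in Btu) 0.03516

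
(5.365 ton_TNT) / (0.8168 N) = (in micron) 2.748e+16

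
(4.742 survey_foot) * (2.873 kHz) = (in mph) 9289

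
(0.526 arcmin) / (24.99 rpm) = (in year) 1.854e-12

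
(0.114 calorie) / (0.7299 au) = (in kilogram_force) 4.454e-13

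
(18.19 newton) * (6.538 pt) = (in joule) 0.04195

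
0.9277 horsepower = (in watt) 691.8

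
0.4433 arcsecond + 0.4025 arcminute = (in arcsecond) 24.59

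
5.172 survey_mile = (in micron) 8.324e+09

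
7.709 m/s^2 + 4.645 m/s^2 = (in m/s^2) 12.35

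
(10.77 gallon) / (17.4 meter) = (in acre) 5.79e-07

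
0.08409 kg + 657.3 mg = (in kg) 0.08475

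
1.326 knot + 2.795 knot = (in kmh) 7.632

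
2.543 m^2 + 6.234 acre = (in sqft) 2.716e+05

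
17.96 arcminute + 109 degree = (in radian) 1.908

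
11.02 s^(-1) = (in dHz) 110.2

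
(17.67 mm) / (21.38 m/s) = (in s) 0.0008265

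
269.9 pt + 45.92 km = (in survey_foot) 1.507e+05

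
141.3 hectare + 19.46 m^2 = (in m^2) 1.413e+06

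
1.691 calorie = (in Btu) 0.006706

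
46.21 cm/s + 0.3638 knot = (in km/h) 2.337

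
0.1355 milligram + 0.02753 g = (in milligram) 27.67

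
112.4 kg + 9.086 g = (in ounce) 3965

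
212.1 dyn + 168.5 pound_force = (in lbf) 168.5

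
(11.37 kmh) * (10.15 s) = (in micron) 3.206e+07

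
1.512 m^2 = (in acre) 0.0003736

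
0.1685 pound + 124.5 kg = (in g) 1.246e+05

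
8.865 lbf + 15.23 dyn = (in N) 39.43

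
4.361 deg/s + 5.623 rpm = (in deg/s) 38.1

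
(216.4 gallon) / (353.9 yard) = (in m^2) 0.002531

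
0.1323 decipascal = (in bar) 1.323e-07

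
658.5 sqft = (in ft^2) 658.5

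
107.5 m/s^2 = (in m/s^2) 107.5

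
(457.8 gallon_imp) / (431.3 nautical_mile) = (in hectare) 2.606e-10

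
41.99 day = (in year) 0.115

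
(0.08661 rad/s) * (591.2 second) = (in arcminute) 1.76e+05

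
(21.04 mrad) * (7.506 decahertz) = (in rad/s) 1.579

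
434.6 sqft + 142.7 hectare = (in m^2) 1.427e+06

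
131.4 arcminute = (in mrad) 38.22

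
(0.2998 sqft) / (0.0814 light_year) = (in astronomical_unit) 2.418e-28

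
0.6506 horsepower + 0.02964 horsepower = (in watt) 507.3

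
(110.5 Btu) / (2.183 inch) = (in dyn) 2.103e+11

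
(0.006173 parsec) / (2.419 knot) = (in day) 1.772e+09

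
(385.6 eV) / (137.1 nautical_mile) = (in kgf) 2.481e-23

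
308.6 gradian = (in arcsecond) 9.999e+05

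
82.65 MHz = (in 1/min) 4.959e+09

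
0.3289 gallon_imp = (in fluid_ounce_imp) 52.62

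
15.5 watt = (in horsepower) 0.02079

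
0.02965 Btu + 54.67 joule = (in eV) 5.365e+20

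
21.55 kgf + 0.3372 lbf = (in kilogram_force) 21.7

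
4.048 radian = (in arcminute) 1.392e+04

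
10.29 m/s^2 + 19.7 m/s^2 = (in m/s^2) 29.99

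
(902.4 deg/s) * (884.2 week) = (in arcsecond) 1.737e+15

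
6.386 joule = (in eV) 3.986e+19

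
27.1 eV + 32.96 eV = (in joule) 9.623e-18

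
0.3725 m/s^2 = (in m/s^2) 0.3725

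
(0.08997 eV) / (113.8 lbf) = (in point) 8.072e-20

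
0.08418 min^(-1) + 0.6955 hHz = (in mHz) 6.955e+04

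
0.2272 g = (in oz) 0.008014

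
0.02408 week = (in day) 0.1686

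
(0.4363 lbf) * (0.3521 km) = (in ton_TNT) 1.633e-07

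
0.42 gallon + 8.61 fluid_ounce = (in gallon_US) 0.4873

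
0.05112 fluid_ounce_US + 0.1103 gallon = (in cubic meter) 0.000419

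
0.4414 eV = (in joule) 7.072e-20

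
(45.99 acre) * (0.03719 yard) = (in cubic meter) 6329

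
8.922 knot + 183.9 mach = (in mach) 183.9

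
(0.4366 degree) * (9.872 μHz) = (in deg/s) 4.31e-06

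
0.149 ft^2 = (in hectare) 1.384e-06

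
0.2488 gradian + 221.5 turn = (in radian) 1392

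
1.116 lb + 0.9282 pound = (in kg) 0.9272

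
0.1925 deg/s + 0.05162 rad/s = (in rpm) 0.525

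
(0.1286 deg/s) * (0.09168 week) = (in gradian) 7923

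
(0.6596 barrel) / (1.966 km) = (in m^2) 5.334e-05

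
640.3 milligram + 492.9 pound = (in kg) 223.6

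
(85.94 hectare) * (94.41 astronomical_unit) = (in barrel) 7.634e+19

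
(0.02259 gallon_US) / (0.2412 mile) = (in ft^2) 2.371e-06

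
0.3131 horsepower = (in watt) 233.5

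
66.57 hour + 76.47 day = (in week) 11.32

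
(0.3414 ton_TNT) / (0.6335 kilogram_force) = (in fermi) 2.299e+23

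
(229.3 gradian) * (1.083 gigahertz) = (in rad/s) 3.901e+09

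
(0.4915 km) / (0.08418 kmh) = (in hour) 5.839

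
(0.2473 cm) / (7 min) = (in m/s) 5.888e-06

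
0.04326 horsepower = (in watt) 32.26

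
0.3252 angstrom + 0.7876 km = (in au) 5.265e-09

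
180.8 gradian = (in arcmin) 9763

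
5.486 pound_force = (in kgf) 2.488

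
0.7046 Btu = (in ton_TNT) 1.777e-07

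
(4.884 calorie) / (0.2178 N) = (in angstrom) 9.382e+11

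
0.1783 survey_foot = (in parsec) 1.761e-18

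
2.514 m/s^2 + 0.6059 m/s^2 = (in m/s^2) 3.12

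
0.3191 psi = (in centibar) 2.2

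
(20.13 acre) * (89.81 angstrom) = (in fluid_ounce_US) 24.74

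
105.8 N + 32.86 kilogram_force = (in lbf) 96.23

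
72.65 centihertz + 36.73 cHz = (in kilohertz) 0.001094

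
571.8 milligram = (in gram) 0.5718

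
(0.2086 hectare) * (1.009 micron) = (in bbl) 0.01324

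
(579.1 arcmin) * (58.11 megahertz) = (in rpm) 9.348e+07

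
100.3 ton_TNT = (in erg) 4.197e+18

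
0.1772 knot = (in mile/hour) 0.2039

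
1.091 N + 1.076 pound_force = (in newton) 5.877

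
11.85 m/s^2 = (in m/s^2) 11.85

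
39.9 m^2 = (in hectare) 0.00399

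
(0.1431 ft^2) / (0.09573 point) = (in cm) 3.937e+04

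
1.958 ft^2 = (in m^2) 0.1819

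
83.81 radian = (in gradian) 5336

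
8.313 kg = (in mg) 8.313e+06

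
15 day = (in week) 2.143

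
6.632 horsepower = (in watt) 4945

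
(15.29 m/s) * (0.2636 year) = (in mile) 7.898e+04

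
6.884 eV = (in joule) 1.103e-18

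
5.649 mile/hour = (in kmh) 9.091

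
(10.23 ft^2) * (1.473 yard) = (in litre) 1280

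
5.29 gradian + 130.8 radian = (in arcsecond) 2.7e+07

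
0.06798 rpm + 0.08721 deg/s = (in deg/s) 0.4951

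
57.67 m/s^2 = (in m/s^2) 57.67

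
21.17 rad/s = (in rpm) 202.2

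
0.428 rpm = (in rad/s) 0.04482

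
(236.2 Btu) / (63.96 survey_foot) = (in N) 1.278e+04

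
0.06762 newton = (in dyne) 6762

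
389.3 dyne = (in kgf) 0.000397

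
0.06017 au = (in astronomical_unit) 0.06017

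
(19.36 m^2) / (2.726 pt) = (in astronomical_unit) 1.346e-07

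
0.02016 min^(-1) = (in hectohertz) 3.36e-06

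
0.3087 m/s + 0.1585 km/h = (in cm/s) 35.27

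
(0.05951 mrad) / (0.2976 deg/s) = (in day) 1.326e-07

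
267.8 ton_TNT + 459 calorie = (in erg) 1.12e+19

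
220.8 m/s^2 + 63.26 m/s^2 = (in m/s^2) 284.1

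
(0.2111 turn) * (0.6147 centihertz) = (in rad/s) 0.008153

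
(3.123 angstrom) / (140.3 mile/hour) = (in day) 5.763e-17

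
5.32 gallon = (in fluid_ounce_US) 681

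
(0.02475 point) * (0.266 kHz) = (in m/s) 0.002323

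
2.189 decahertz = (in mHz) 2.189e+04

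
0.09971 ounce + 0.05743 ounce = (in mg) 4455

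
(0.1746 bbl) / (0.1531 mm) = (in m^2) 181.3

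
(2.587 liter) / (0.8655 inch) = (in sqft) 1.267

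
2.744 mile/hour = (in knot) 2.384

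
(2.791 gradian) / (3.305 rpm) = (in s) 0.1267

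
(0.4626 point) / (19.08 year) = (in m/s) 2.712e-13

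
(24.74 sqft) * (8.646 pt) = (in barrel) 0.04409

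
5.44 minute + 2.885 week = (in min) 2.909e+04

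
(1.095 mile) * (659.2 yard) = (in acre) 262.5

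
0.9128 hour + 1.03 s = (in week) 0.005435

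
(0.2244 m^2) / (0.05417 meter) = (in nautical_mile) 0.002237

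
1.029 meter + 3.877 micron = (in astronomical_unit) 6.878e-12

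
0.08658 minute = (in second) 5.195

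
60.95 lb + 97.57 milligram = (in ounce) 975.2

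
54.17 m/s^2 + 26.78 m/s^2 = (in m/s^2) 80.95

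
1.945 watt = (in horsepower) 0.002608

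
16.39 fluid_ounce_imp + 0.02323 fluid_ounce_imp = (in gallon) 0.1232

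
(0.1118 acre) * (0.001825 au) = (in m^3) 1.235e+11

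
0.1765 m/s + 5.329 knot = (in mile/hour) 6.527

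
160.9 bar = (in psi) 2334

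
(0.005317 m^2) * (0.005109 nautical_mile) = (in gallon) 13.29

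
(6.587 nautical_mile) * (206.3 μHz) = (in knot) 4.892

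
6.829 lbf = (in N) 30.38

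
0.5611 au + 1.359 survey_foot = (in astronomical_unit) 0.5611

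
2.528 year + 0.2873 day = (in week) 131.9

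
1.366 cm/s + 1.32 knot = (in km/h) 2.494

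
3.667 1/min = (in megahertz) 6.112e-08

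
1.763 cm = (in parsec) 5.713e-19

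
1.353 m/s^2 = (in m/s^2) 1.353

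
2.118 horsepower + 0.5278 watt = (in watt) 1580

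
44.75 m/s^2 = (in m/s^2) 44.75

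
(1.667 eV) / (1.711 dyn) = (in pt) 4.425e-11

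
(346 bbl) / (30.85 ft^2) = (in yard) 20.99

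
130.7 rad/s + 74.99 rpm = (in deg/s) 7938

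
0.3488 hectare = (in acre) 0.8619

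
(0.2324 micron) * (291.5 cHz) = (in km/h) 2.439e-06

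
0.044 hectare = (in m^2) 440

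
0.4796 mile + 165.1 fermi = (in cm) 7.718e+04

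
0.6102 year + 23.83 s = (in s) 1.924e+07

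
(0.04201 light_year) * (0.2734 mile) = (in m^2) 1.749e+17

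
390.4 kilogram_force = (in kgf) 390.4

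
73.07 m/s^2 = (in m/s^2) 73.07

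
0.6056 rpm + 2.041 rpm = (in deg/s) 15.88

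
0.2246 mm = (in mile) 1.396e-07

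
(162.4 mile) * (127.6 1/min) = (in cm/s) 5.558e+07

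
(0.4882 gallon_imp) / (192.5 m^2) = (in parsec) 3.736e-22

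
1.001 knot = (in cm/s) 51.5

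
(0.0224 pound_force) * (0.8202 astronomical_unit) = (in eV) 7.631e+28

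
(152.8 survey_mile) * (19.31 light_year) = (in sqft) 4.836e+23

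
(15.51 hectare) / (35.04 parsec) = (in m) 1.434e-13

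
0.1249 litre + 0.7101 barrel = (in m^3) 0.113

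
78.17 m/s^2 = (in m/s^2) 78.17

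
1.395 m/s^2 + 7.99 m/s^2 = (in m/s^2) 9.385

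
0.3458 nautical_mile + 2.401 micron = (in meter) 640.4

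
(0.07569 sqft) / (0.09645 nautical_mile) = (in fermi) 3.937e+10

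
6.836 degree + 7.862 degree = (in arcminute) 881.9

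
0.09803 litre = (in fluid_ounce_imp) 3.45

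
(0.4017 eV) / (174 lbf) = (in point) 2.357e-19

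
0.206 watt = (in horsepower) 0.0002763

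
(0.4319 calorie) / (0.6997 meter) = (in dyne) 2.583e+05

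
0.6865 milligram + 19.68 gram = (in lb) 0.04339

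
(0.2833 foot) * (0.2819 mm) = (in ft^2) 0.000262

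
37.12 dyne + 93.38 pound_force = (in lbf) 93.38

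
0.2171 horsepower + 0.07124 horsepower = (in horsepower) 0.2883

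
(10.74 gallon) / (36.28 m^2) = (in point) 3.177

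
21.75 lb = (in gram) 9866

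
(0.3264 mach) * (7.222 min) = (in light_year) 5.09e-12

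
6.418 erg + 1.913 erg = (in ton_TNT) 1.991e-16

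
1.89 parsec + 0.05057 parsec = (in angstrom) 5.988e+26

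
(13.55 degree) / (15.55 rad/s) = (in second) 0.01521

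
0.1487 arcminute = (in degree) 0.002478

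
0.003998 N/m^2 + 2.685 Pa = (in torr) 0.02017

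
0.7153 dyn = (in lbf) 1.608e-06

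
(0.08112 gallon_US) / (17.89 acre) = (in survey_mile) 2.636e-12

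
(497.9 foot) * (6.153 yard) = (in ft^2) 9191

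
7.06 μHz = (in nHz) 7060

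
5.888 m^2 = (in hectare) 0.0005888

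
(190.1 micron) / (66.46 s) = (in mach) 8.4e-09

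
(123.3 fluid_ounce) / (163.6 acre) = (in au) 3.682e-20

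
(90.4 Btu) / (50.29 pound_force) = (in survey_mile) 0.2649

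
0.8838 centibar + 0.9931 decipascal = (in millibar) 8.839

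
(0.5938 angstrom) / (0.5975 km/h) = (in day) 4.141e-15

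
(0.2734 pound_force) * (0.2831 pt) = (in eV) 7.581e+14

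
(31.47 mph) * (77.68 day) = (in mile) 5.867e+04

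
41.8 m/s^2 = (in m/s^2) 41.8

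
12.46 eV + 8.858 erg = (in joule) 8.858e-07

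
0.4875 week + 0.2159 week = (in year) 0.01349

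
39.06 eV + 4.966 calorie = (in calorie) 4.966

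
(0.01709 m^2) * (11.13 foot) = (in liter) 57.98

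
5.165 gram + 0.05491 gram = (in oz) 0.1841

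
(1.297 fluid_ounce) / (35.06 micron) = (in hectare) 0.0001094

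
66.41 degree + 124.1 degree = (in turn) 0.5292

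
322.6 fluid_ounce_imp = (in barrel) 0.05765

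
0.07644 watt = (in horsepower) 0.0001025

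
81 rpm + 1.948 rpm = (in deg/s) 497.7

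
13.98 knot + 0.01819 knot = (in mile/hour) 16.11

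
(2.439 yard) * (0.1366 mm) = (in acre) 7.528e-08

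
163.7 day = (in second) 1.414e+07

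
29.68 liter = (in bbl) 0.1867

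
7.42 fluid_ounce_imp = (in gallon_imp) 0.04638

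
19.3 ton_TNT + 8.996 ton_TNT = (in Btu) 1.122e+08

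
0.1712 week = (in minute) 1726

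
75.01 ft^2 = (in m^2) 6.969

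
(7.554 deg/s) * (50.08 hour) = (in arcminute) 8.171e+07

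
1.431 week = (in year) 0.02744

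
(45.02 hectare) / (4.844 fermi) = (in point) 2.635e+23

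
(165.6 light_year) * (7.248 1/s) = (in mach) 3.335e+16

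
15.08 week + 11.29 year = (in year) 11.58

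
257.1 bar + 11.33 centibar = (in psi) 3731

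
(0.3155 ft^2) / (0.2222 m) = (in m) 0.1319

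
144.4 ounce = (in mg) 4.094e+06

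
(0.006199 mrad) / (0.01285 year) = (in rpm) 1.461e-10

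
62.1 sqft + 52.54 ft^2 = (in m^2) 10.65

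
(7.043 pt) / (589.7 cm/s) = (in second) 0.0004213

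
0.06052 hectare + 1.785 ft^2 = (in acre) 0.1496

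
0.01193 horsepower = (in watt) 8.896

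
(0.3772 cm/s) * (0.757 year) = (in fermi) 9.005e+19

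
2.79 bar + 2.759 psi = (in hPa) 2980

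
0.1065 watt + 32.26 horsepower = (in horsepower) 32.26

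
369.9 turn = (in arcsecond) 4.794e+08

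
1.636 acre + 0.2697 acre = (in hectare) 0.7712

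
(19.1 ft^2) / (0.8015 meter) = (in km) 0.002214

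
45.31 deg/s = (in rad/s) 0.7908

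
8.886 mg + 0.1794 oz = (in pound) 0.01123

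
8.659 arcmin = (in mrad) 2.519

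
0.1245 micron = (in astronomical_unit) 8.322e-19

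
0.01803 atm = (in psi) 0.265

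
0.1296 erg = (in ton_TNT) 3.098e-18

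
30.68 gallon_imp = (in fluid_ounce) 4716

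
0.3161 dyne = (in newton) 3.161e-06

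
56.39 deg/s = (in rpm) 9.398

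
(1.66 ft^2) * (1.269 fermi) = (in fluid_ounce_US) 6.618e-12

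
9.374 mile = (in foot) 4.949e+04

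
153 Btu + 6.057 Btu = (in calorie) 4.011e+04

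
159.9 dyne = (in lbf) 0.0003595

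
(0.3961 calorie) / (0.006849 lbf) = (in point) 1.542e+05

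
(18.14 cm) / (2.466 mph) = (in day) 1.905e-06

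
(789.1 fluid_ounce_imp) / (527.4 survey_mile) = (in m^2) 2.642e-08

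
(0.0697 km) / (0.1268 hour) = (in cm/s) 15.27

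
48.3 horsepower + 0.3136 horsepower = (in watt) 3.625e+04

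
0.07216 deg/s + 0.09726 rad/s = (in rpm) 0.9408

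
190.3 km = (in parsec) 6.167e-12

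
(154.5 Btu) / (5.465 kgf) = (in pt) 8.622e+06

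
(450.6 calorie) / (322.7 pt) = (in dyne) 1.656e+09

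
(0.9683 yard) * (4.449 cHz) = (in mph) 0.08812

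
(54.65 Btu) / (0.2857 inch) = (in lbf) 1.786e+06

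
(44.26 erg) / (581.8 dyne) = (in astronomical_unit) 5.085e-15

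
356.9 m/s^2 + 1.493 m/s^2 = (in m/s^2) 358.4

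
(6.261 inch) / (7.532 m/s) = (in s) 0.02111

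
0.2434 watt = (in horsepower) 0.0003264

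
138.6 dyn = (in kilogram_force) 0.0001413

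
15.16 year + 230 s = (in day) 5533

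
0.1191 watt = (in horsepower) 0.0001597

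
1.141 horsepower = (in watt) 850.8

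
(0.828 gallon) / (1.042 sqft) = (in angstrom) 3.238e+08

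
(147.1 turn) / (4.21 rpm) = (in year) 6.648e-05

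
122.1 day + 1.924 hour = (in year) 0.3347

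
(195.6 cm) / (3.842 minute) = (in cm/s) 0.8485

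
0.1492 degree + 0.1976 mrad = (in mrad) 2.802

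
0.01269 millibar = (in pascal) 1.269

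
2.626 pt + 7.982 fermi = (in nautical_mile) 5.002e-07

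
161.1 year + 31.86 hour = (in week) 8400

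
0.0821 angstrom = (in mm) 8.21e-09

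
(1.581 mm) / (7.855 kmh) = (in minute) 1.208e-05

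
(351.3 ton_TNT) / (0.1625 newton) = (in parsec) 0.0002931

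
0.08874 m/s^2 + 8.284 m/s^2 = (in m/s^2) 8.373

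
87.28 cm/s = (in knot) 1.697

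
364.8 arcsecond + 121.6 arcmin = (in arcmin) 127.7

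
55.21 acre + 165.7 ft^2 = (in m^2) 2.234e+05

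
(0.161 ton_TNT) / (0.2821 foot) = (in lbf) 1.761e+09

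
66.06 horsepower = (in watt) 4.926e+04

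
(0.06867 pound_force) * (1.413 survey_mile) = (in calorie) 166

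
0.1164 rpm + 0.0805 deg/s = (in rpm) 0.1298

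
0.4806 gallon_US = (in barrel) 0.01144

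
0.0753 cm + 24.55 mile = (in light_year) 4.176e-12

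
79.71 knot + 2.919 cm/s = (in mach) 0.1205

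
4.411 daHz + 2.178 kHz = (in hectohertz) 22.22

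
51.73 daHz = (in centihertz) 5.173e+04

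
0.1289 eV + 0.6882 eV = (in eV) 0.8171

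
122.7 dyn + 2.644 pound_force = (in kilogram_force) 1.199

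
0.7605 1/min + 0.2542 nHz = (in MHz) 1.268e-08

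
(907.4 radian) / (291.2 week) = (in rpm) 4.92e-05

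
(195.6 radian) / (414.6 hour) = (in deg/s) 0.007509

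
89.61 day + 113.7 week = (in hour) 2.125e+04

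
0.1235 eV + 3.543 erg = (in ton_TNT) 8.468e-17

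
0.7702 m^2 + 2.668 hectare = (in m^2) 2.668e+04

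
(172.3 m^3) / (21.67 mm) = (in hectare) 0.7951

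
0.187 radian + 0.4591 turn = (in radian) 3.072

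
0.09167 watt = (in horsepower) 0.0001229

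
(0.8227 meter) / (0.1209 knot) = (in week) 2.187e-05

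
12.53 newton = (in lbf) 2.817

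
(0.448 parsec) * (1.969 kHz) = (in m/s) 2.722e+19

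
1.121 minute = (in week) 0.0001112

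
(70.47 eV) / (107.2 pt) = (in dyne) 2.986e-11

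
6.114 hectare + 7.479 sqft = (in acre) 15.11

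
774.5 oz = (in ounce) 774.5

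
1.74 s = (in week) 2.877e-06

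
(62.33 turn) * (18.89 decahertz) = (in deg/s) 4.239e+06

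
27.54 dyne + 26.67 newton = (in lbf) 5.996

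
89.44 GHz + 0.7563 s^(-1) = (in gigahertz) 89.44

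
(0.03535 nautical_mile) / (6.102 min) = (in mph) 0.4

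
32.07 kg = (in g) 3.207e+04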